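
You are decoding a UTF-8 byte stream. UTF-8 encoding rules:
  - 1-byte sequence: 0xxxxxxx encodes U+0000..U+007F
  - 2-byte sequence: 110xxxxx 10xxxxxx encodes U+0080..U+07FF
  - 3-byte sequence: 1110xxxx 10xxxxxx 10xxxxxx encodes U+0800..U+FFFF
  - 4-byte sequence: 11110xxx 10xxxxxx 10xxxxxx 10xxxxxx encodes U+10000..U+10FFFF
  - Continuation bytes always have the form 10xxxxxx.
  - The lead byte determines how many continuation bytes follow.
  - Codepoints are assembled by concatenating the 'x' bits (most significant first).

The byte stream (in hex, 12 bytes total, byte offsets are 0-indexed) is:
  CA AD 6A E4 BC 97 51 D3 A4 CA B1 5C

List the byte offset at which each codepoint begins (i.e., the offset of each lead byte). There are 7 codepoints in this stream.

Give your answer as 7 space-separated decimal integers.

Byte[0]=CA: 2-byte lead, need 1 cont bytes. acc=0xA
Byte[1]=AD: continuation. acc=(acc<<6)|0x2D=0x2AD
Completed: cp=U+02AD (starts at byte 0)
Byte[2]=6A: 1-byte ASCII. cp=U+006A
Byte[3]=E4: 3-byte lead, need 2 cont bytes. acc=0x4
Byte[4]=BC: continuation. acc=(acc<<6)|0x3C=0x13C
Byte[5]=97: continuation. acc=(acc<<6)|0x17=0x4F17
Completed: cp=U+4F17 (starts at byte 3)
Byte[6]=51: 1-byte ASCII. cp=U+0051
Byte[7]=D3: 2-byte lead, need 1 cont bytes. acc=0x13
Byte[8]=A4: continuation. acc=(acc<<6)|0x24=0x4E4
Completed: cp=U+04E4 (starts at byte 7)
Byte[9]=CA: 2-byte lead, need 1 cont bytes. acc=0xA
Byte[10]=B1: continuation. acc=(acc<<6)|0x31=0x2B1
Completed: cp=U+02B1 (starts at byte 9)
Byte[11]=5C: 1-byte ASCII. cp=U+005C

Answer: 0 2 3 6 7 9 11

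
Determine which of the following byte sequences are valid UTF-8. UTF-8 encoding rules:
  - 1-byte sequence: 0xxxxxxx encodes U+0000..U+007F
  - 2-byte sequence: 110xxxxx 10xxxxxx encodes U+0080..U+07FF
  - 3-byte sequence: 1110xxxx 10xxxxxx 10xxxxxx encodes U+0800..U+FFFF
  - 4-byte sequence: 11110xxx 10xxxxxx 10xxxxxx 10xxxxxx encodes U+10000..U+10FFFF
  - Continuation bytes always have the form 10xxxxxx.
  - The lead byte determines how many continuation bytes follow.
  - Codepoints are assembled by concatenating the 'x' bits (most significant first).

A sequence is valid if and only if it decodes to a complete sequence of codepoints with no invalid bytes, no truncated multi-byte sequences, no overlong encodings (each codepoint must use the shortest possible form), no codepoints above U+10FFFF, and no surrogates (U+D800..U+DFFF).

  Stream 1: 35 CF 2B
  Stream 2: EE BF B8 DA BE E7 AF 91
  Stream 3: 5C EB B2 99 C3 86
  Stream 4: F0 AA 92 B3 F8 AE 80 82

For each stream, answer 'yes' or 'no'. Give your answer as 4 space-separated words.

Stream 1: error at byte offset 2. INVALID
Stream 2: decodes cleanly. VALID
Stream 3: decodes cleanly. VALID
Stream 4: error at byte offset 4. INVALID

Answer: no yes yes no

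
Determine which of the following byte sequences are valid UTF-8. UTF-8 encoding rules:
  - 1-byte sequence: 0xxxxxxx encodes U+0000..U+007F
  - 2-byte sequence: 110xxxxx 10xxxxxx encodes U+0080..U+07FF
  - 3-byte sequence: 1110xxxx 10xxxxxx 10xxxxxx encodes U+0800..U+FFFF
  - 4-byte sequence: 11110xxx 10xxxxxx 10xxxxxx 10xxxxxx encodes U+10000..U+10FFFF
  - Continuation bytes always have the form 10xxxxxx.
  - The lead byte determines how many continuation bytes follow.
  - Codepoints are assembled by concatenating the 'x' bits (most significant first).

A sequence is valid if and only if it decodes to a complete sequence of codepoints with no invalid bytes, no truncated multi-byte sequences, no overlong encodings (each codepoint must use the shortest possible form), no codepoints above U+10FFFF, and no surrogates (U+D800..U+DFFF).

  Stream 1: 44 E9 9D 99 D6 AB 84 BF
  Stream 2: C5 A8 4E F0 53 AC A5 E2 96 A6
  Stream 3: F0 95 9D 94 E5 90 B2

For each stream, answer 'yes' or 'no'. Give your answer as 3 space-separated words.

Answer: no no yes

Derivation:
Stream 1: error at byte offset 6. INVALID
Stream 2: error at byte offset 4. INVALID
Stream 3: decodes cleanly. VALID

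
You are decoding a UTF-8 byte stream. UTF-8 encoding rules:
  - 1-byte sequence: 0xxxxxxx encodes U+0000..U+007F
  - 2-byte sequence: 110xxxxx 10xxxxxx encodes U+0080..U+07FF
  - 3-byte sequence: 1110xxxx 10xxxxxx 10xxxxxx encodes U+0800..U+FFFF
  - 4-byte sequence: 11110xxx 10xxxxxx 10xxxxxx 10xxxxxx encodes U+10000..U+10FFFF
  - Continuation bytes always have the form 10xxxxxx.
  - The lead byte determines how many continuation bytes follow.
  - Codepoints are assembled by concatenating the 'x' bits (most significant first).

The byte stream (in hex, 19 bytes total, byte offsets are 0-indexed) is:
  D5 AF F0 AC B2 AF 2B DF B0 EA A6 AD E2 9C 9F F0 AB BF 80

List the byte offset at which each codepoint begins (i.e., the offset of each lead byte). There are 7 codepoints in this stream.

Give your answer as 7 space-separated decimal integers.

Answer: 0 2 6 7 9 12 15

Derivation:
Byte[0]=D5: 2-byte lead, need 1 cont bytes. acc=0x15
Byte[1]=AF: continuation. acc=(acc<<6)|0x2F=0x56F
Completed: cp=U+056F (starts at byte 0)
Byte[2]=F0: 4-byte lead, need 3 cont bytes. acc=0x0
Byte[3]=AC: continuation. acc=(acc<<6)|0x2C=0x2C
Byte[4]=B2: continuation. acc=(acc<<6)|0x32=0xB32
Byte[5]=AF: continuation. acc=(acc<<6)|0x2F=0x2CCAF
Completed: cp=U+2CCAF (starts at byte 2)
Byte[6]=2B: 1-byte ASCII. cp=U+002B
Byte[7]=DF: 2-byte lead, need 1 cont bytes. acc=0x1F
Byte[8]=B0: continuation. acc=(acc<<6)|0x30=0x7F0
Completed: cp=U+07F0 (starts at byte 7)
Byte[9]=EA: 3-byte lead, need 2 cont bytes. acc=0xA
Byte[10]=A6: continuation. acc=(acc<<6)|0x26=0x2A6
Byte[11]=AD: continuation. acc=(acc<<6)|0x2D=0xA9AD
Completed: cp=U+A9AD (starts at byte 9)
Byte[12]=E2: 3-byte lead, need 2 cont bytes. acc=0x2
Byte[13]=9C: continuation. acc=(acc<<6)|0x1C=0x9C
Byte[14]=9F: continuation. acc=(acc<<6)|0x1F=0x271F
Completed: cp=U+271F (starts at byte 12)
Byte[15]=F0: 4-byte lead, need 3 cont bytes. acc=0x0
Byte[16]=AB: continuation. acc=(acc<<6)|0x2B=0x2B
Byte[17]=BF: continuation. acc=(acc<<6)|0x3F=0xAFF
Byte[18]=80: continuation. acc=(acc<<6)|0x00=0x2BFC0
Completed: cp=U+2BFC0 (starts at byte 15)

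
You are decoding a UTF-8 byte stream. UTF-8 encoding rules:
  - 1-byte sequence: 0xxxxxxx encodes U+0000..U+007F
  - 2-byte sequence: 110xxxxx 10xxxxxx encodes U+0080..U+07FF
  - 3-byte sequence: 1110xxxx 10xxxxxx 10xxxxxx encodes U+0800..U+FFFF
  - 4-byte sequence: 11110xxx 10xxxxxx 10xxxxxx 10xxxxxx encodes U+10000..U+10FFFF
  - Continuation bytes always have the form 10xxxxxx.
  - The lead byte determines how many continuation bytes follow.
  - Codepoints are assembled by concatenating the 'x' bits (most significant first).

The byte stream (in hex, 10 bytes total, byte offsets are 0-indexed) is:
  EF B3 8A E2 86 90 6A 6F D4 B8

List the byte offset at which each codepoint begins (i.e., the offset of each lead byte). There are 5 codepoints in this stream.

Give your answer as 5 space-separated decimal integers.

Answer: 0 3 6 7 8

Derivation:
Byte[0]=EF: 3-byte lead, need 2 cont bytes. acc=0xF
Byte[1]=B3: continuation. acc=(acc<<6)|0x33=0x3F3
Byte[2]=8A: continuation. acc=(acc<<6)|0x0A=0xFCCA
Completed: cp=U+FCCA (starts at byte 0)
Byte[3]=E2: 3-byte lead, need 2 cont bytes. acc=0x2
Byte[4]=86: continuation. acc=(acc<<6)|0x06=0x86
Byte[5]=90: continuation. acc=(acc<<6)|0x10=0x2190
Completed: cp=U+2190 (starts at byte 3)
Byte[6]=6A: 1-byte ASCII. cp=U+006A
Byte[7]=6F: 1-byte ASCII. cp=U+006F
Byte[8]=D4: 2-byte lead, need 1 cont bytes. acc=0x14
Byte[9]=B8: continuation. acc=(acc<<6)|0x38=0x538
Completed: cp=U+0538 (starts at byte 8)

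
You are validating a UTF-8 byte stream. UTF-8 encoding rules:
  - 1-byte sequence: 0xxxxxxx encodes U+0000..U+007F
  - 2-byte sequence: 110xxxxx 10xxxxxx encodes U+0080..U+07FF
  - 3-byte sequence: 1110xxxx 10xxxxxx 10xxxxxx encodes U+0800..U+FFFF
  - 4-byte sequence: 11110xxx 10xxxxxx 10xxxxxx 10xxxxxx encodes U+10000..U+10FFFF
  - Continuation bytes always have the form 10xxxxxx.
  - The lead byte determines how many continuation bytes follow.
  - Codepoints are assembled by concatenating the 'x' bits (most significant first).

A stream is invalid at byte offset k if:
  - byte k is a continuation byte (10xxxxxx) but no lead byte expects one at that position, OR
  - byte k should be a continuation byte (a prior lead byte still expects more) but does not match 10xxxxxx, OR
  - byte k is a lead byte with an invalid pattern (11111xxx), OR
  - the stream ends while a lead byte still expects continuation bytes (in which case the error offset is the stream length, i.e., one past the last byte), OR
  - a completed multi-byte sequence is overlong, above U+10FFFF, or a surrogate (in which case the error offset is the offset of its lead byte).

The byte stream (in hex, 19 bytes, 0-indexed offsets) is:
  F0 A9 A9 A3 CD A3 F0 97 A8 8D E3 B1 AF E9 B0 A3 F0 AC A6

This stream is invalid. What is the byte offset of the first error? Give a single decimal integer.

Answer: 19

Derivation:
Byte[0]=F0: 4-byte lead, need 3 cont bytes. acc=0x0
Byte[1]=A9: continuation. acc=(acc<<6)|0x29=0x29
Byte[2]=A9: continuation. acc=(acc<<6)|0x29=0xA69
Byte[3]=A3: continuation. acc=(acc<<6)|0x23=0x29A63
Completed: cp=U+29A63 (starts at byte 0)
Byte[4]=CD: 2-byte lead, need 1 cont bytes. acc=0xD
Byte[5]=A3: continuation. acc=(acc<<6)|0x23=0x363
Completed: cp=U+0363 (starts at byte 4)
Byte[6]=F0: 4-byte lead, need 3 cont bytes. acc=0x0
Byte[7]=97: continuation. acc=(acc<<6)|0x17=0x17
Byte[8]=A8: continuation. acc=(acc<<6)|0x28=0x5E8
Byte[9]=8D: continuation. acc=(acc<<6)|0x0D=0x17A0D
Completed: cp=U+17A0D (starts at byte 6)
Byte[10]=E3: 3-byte lead, need 2 cont bytes. acc=0x3
Byte[11]=B1: continuation. acc=(acc<<6)|0x31=0xF1
Byte[12]=AF: continuation. acc=(acc<<6)|0x2F=0x3C6F
Completed: cp=U+3C6F (starts at byte 10)
Byte[13]=E9: 3-byte lead, need 2 cont bytes. acc=0x9
Byte[14]=B0: continuation. acc=(acc<<6)|0x30=0x270
Byte[15]=A3: continuation. acc=(acc<<6)|0x23=0x9C23
Completed: cp=U+9C23 (starts at byte 13)
Byte[16]=F0: 4-byte lead, need 3 cont bytes. acc=0x0
Byte[17]=AC: continuation. acc=(acc<<6)|0x2C=0x2C
Byte[18]=A6: continuation. acc=(acc<<6)|0x26=0xB26
Byte[19]: stream ended, expected continuation. INVALID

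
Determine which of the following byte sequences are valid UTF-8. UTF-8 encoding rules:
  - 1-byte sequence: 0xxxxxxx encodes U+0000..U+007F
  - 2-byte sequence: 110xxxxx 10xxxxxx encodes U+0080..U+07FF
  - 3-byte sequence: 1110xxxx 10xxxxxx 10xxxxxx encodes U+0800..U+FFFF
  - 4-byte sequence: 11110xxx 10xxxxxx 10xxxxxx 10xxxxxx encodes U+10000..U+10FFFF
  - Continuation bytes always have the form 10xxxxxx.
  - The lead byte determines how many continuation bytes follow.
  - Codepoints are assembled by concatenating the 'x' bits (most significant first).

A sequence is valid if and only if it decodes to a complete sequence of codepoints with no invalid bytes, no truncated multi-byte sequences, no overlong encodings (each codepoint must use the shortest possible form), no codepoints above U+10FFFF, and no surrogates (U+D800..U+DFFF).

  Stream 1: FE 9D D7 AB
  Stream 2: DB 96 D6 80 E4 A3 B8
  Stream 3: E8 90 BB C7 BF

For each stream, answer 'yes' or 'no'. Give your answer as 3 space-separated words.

Stream 1: error at byte offset 0. INVALID
Stream 2: decodes cleanly. VALID
Stream 3: decodes cleanly. VALID

Answer: no yes yes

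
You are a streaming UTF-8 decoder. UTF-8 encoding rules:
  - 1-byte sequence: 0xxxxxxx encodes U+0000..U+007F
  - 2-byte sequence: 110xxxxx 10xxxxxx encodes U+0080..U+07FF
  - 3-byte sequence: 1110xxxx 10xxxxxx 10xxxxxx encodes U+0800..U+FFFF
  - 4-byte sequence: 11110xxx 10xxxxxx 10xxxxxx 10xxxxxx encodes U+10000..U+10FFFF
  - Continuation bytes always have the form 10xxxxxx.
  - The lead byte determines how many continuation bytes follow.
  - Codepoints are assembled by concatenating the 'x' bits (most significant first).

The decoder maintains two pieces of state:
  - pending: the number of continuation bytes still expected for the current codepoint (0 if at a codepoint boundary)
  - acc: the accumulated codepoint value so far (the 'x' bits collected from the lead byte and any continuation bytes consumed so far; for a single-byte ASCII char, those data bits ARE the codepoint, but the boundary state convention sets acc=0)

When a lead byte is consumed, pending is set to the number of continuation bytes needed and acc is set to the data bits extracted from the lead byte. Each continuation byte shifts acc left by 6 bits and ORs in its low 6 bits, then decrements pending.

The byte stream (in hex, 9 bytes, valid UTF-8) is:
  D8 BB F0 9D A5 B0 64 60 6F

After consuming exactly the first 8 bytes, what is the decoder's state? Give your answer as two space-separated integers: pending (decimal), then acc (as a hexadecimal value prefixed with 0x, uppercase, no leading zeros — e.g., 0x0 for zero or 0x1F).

Byte[0]=D8: 2-byte lead. pending=1, acc=0x18
Byte[1]=BB: continuation. acc=(acc<<6)|0x3B=0x63B, pending=0
Byte[2]=F0: 4-byte lead. pending=3, acc=0x0
Byte[3]=9D: continuation. acc=(acc<<6)|0x1D=0x1D, pending=2
Byte[4]=A5: continuation. acc=(acc<<6)|0x25=0x765, pending=1
Byte[5]=B0: continuation. acc=(acc<<6)|0x30=0x1D970, pending=0
Byte[6]=64: 1-byte. pending=0, acc=0x0
Byte[7]=60: 1-byte. pending=0, acc=0x0

Answer: 0 0x0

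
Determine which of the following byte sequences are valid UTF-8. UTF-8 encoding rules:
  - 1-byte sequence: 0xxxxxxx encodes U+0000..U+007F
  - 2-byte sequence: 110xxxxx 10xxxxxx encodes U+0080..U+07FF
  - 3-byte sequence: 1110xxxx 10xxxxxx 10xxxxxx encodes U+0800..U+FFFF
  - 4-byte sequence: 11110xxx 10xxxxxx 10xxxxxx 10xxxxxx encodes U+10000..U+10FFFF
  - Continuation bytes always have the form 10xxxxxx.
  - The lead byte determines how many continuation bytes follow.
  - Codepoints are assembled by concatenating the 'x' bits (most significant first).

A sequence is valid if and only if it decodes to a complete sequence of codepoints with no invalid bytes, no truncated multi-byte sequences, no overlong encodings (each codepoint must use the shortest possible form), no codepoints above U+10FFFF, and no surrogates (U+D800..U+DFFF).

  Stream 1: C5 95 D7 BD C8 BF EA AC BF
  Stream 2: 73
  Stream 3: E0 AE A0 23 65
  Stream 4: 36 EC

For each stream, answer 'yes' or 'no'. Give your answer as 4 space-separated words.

Answer: yes yes yes no

Derivation:
Stream 1: decodes cleanly. VALID
Stream 2: decodes cleanly. VALID
Stream 3: decodes cleanly. VALID
Stream 4: error at byte offset 2. INVALID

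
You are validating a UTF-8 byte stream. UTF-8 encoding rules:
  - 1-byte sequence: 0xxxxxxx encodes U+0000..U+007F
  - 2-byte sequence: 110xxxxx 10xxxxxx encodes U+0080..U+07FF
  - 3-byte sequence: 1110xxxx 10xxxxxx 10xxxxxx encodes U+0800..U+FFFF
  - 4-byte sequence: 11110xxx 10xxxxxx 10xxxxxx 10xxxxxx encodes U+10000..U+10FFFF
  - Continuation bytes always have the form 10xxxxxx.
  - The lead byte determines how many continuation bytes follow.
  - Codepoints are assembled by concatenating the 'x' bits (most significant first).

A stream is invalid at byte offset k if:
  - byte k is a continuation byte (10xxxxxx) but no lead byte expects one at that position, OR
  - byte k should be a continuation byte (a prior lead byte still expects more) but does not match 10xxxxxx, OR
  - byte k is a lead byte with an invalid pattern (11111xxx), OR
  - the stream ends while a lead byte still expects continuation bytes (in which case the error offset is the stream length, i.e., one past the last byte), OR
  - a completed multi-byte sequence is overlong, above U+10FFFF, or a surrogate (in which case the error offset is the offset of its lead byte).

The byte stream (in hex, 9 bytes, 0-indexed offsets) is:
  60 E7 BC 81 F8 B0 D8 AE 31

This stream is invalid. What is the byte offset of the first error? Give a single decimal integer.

Answer: 4

Derivation:
Byte[0]=60: 1-byte ASCII. cp=U+0060
Byte[1]=E7: 3-byte lead, need 2 cont bytes. acc=0x7
Byte[2]=BC: continuation. acc=(acc<<6)|0x3C=0x1FC
Byte[3]=81: continuation. acc=(acc<<6)|0x01=0x7F01
Completed: cp=U+7F01 (starts at byte 1)
Byte[4]=F8: INVALID lead byte (not 0xxx/110x/1110/11110)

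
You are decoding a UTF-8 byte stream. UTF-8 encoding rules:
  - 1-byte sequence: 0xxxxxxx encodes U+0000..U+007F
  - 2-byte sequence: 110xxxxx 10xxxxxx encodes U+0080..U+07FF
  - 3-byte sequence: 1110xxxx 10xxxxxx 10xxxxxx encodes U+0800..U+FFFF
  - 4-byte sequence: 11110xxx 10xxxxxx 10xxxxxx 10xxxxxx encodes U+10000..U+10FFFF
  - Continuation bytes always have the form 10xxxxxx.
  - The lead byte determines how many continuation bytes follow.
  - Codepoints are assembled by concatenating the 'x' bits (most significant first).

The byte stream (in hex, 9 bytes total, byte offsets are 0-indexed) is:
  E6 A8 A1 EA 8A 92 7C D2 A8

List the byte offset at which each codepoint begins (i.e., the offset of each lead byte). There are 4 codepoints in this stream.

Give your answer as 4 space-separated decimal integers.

Byte[0]=E6: 3-byte lead, need 2 cont bytes. acc=0x6
Byte[1]=A8: continuation. acc=(acc<<6)|0x28=0x1A8
Byte[2]=A1: continuation. acc=(acc<<6)|0x21=0x6A21
Completed: cp=U+6A21 (starts at byte 0)
Byte[3]=EA: 3-byte lead, need 2 cont bytes. acc=0xA
Byte[4]=8A: continuation. acc=(acc<<6)|0x0A=0x28A
Byte[5]=92: continuation. acc=(acc<<6)|0x12=0xA292
Completed: cp=U+A292 (starts at byte 3)
Byte[6]=7C: 1-byte ASCII. cp=U+007C
Byte[7]=D2: 2-byte lead, need 1 cont bytes. acc=0x12
Byte[8]=A8: continuation. acc=(acc<<6)|0x28=0x4A8
Completed: cp=U+04A8 (starts at byte 7)

Answer: 0 3 6 7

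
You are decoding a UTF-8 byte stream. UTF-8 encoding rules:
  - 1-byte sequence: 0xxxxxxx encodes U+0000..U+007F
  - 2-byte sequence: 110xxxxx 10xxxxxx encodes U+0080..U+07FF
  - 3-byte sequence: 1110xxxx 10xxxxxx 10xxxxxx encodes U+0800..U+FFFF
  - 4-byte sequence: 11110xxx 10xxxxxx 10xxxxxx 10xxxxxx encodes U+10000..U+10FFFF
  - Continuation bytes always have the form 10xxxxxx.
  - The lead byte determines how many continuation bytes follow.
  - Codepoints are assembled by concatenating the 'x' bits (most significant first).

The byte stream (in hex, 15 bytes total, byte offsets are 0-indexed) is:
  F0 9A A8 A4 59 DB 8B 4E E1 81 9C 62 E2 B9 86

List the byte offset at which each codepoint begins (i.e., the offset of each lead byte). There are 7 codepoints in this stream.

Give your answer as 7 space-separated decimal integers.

Byte[0]=F0: 4-byte lead, need 3 cont bytes. acc=0x0
Byte[1]=9A: continuation. acc=(acc<<6)|0x1A=0x1A
Byte[2]=A8: continuation. acc=(acc<<6)|0x28=0x6A8
Byte[3]=A4: continuation. acc=(acc<<6)|0x24=0x1AA24
Completed: cp=U+1AA24 (starts at byte 0)
Byte[4]=59: 1-byte ASCII. cp=U+0059
Byte[5]=DB: 2-byte lead, need 1 cont bytes. acc=0x1B
Byte[6]=8B: continuation. acc=(acc<<6)|0x0B=0x6CB
Completed: cp=U+06CB (starts at byte 5)
Byte[7]=4E: 1-byte ASCII. cp=U+004E
Byte[8]=E1: 3-byte lead, need 2 cont bytes. acc=0x1
Byte[9]=81: continuation. acc=(acc<<6)|0x01=0x41
Byte[10]=9C: continuation. acc=(acc<<6)|0x1C=0x105C
Completed: cp=U+105C (starts at byte 8)
Byte[11]=62: 1-byte ASCII. cp=U+0062
Byte[12]=E2: 3-byte lead, need 2 cont bytes. acc=0x2
Byte[13]=B9: continuation. acc=(acc<<6)|0x39=0xB9
Byte[14]=86: continuation. acc=(acc<<6)|0x06=0x2E46
Completed: cp=U+2E46 (starts at byte 12)

Answer: 0 4 5 7 8 11 12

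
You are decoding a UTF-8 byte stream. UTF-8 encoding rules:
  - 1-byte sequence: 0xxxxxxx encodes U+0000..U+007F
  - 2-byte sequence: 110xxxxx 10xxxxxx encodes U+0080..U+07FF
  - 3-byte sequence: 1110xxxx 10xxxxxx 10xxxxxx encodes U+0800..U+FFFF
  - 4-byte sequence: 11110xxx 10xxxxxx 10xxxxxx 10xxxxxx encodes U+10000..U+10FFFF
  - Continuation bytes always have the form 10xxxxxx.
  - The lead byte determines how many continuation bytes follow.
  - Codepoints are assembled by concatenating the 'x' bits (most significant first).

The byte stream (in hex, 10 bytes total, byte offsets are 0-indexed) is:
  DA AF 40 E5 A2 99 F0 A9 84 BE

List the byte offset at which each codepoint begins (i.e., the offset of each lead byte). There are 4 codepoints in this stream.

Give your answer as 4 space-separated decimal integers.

Byte[0]=DA: 2-byte lead, need 1 cont bytes. acc=0x1A
Byte[1]=AF: continuation. acc=(acc<<6)|0x2F=0x6AF
Completed: cp=U+06AF (starts at byte 0)
Byte[2]=40: 1-byte ASCII. cp=U+0040
Byte[3]=E5: 3-byte lead, need 2 cont bytes. acc=0x5
Byte[4]=A2: continuation. acc=(acc<<6)|0x22=0x162
Byte[5]=99: continuation. acc=(acc<<6)|0x19=0x5899
Completed: cp=U+5899 (starts at byte 3)
Byte[6]=F0: 4-byte lead, need 3 cont bytes. acc=0x0
Byte[7]=A9: continuation. acc=(acc<<6)|0x29=0x29
Byte[8]=84: continuation. acc=(acc<<6)|0x04=0xA44
Byte[9]=BE: continuation. acc=(acc<<6)|0x3E=0x2913E
Completed: cp=U+2913E (starts at byte 6)

Answer: 0 2 3 6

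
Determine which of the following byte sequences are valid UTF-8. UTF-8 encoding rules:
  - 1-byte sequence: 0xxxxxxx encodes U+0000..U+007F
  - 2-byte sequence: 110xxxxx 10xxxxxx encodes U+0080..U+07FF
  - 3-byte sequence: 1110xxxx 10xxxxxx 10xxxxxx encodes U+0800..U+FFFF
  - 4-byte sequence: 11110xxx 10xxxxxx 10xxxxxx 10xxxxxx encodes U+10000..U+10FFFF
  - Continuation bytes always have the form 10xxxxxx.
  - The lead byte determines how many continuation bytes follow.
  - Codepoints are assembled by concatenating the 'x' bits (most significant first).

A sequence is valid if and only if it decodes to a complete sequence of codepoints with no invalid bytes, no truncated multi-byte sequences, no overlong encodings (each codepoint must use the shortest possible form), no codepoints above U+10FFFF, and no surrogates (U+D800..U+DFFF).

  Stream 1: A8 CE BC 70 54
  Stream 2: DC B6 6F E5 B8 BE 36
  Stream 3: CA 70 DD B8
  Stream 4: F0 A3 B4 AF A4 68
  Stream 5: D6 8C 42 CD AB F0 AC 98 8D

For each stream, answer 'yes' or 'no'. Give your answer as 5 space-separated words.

Stream 1: error at byte offset 0. INVALID
Stream 2: decodes cleanly. VALID
Stream 3: error at byte offset 1. INVALID
Stream 4: error at byte offset 4. INVALID
Stream 5: decodes cleanly. VALID

Answer: no yes no no yes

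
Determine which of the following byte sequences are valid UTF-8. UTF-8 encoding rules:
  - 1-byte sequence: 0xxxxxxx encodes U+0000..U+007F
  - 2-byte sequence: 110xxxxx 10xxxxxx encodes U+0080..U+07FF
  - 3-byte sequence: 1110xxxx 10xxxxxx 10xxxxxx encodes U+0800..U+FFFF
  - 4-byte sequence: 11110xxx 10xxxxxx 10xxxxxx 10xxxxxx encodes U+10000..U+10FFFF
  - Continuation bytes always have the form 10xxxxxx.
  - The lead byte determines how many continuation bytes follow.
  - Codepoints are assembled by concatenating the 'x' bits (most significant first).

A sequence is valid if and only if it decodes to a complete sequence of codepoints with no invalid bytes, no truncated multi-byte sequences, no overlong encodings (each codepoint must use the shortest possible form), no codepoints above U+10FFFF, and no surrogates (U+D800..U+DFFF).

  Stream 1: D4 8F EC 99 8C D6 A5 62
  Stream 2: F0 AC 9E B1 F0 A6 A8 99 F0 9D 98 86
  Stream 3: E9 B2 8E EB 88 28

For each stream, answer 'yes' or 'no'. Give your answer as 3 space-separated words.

Answer: yes yes no

Derivation:
Stream 1: decodes cleanly. VALID
Stream 2: decodes cleanly. VALID
Stream 3: error at byte offset 5. INVALID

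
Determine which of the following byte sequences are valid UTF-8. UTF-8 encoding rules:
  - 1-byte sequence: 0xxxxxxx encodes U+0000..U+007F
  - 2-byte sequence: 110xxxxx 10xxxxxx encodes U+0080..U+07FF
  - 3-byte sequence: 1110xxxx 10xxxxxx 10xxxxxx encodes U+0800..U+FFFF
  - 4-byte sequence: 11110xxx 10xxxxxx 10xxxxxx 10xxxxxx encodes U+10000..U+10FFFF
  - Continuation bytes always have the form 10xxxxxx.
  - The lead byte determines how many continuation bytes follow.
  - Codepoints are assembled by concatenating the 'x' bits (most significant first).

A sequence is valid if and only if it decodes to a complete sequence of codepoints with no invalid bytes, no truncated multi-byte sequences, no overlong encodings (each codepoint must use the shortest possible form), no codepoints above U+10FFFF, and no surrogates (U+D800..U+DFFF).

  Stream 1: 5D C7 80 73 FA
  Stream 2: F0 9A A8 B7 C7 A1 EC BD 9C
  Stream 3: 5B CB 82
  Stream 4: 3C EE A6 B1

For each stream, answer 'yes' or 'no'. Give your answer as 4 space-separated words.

Stream 1: error at byte offset 4. INVALID
Stream 2: decodes cleanly. VALID
Stream 3: decodes cleanly. VALID
Stream 4: decodes cleanly. VALID

Answer: no yes yes yes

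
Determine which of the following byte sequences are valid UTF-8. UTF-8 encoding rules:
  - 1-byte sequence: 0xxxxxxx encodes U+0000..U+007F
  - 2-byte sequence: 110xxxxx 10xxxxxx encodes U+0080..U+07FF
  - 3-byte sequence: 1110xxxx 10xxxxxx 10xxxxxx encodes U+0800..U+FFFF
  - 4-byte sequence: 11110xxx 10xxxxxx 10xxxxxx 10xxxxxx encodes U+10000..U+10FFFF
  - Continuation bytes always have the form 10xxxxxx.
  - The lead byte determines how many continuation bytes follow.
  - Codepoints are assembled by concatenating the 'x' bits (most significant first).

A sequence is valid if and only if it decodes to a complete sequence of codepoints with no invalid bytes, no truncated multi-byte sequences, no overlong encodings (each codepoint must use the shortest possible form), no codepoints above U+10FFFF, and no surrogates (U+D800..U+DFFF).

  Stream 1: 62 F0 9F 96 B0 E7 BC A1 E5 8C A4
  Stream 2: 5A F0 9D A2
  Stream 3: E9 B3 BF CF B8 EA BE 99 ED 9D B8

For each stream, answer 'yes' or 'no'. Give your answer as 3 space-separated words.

Stream 1: decodes cleanly. VALID
Stream 2: error at byte offset 4. INVALID
Stream 3: decodes cleanly. VALID

Answer: yes no yes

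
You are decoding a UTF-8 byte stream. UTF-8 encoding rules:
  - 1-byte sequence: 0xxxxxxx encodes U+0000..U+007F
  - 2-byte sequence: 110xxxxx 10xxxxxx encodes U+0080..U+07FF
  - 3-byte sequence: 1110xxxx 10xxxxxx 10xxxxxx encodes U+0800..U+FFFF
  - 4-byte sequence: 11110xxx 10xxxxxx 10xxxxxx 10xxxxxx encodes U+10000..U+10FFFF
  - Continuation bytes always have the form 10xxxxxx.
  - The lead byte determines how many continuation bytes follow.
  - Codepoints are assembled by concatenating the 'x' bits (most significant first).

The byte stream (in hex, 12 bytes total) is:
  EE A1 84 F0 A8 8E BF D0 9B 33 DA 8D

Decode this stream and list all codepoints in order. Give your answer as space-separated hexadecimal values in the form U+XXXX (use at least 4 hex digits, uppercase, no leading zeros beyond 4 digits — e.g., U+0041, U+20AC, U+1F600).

Answer: U+E844 U+283BF U+041B U+0033 U+068D

Derivation:
Byte[0]=EE: 3-byte lead, need 2 cont bytes. acc=0xE
Byte[1]=A1: continuation. acc=(acc<<6)|0x21=0x3A1
Byte[2]=84: continuation. acc=(acc<<6)|0x04=0xE844
Completed: cp=U+E844 (starts at byte 0)
Byte[3]=F0: 4-byte lead, need 3 cont bytes. acc=0x0
Byte[4]=A8: continuation. acc=(acc<<6)|0x28=0x28
Byte[5]=8E: continuation. acc=(acc<<6)|0x0E=0xA0E
Byte[6]=BF: continuation. acc=(acc<<6)|0x3F=0x283BF
Completed: cp=U+283BF (starts at byte 3)
Byte[7]=D0: 2-byte lead, need 1 cont bytes. acc=0x10
Byte[8]=9B: continuation. acc=(acc<<6)|0x1B=0x41B
Completed: cp=U+041B (starts at byte 7)
Byte[9]=33: 1-byte ASCII. cp=U+0033
Byte[10]=DA: 2-byte lead, need 1 cont bytes. acc=0x1A
Byte[11]=8D: continuation. acc=(acc<<6)|0x0D=0x68D
Completed: cp=U+068D (starts at byte 10)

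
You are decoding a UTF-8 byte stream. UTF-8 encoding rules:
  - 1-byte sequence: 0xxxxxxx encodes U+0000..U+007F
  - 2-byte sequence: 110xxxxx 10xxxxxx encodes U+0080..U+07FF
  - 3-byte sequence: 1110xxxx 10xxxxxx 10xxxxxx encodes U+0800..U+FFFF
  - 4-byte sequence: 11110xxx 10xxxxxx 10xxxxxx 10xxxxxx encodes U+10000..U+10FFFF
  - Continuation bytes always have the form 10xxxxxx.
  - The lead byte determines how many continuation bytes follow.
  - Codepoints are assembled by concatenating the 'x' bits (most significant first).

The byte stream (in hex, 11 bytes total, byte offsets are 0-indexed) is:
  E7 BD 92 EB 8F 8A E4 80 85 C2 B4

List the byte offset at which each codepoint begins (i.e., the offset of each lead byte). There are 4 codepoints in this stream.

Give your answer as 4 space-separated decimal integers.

Answer: 0 3 6 9

Derivation:
Byte[0]=E7: 3-byte lead, need 2 cont bytes. acc=0x7
Byte[1]=BD: continuation. acc=(acc<<6)|0x3D=0x1FD
Byte[2]=92: continuation. acc=(acc<<6)|0x12=0x7F52
Completed: cp=U+7F52 (starts at byte 0)
Byte[3]=EB: 3-byte lead, need 2 cont bytes. acc=0xB
Byte[4]=8F: continuation. acc=(acc<<6)|0x0F=0x2CF
Byte[5]=8A: continuation. acc=(acc<<6)|0x0A=0xB3CA
Completed: cp=U+B3CA (starts at byte 3)
Byte[6]=E4: 3-byte lead, need 2 cont bytes. acc=0x4
Byte[7]=80: continuation. acc=(acc<<6)|0x00=0x100
Byte[8]=85: continuation. acc=(acc<<6)|0x05=0x4005
Completed: cp=U+4005 (starts at byte 6)
Byte[9]=C2: 2-byte lead, need 1 cont bytes. acc=0x2
Byte[10]=B4: continuation. acc=(acc<<6)|0x34=0xB4
Completed: cp=U+00B4 (starts at byte 9)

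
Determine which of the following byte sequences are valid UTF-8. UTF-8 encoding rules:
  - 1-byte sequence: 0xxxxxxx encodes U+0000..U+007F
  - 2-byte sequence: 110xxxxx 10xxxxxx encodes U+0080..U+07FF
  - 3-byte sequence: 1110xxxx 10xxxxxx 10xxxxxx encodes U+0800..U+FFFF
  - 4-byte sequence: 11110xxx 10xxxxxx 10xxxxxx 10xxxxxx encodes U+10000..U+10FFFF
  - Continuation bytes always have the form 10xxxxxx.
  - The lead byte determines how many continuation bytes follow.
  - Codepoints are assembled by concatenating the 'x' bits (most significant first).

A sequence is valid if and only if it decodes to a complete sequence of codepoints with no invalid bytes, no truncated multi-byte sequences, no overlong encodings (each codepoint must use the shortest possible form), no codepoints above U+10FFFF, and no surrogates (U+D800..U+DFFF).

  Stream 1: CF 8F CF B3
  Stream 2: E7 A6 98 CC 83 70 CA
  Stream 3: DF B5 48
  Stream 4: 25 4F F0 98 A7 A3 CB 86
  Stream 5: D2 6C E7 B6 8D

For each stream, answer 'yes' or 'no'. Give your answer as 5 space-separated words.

Stream 1: decodes cleanly. VALID
Stream 2: error at byte offset 7. INVALID
Stream 3: decodes cleanly. VALID
Stream 4: decodes cleanly. VALID
Stream 5: error at byte offset 1. INVALID

Answer: yes no yes yes no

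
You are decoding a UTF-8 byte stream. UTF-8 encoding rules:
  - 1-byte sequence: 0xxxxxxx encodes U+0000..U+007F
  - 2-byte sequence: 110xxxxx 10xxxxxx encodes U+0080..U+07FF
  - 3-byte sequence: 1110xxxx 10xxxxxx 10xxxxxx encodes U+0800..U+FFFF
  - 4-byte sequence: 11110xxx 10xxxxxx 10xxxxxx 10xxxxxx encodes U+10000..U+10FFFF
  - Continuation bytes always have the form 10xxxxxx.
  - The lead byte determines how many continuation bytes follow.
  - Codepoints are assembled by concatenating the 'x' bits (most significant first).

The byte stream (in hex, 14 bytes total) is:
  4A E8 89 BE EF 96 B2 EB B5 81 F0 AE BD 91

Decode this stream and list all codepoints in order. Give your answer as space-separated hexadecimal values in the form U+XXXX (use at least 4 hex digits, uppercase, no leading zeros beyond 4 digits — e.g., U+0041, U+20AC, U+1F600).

Answer: U+004A U+827E U+F5B2 U+BD41 U+2EF51

Derivation:
Byte[0]=4A: 1-byte ASCII. cp=U+004A
Byte[1]=E8: 3-byte lead, need 2 cont bytes. acc=0x8
Byte[2]=89: continuation. acc=(acc<<6)|0x09=0x209
Byte[3]=BE: continuation. acc=(acc<<6)|0x3E=0x827E
Completed: cp=U+827E (starts at byte 1)
Byte[4]=EF: 3-byte lead, need 2 cont bytes. acc=0xF
Byte[5]=96: continuation. acc=(acc<<6)|0x16=0x3D6
Byte[6]=B2: continuation. acc=(acc<<6)|0x32=0xF5B2
Completed: cp=U+F5B2 (starts at byte 4)
Byte[7]=EB: 3-byte lead, need 2 cont bytes. acc=0xB
Byte[8]=B5: continuation. acc=(acc<<6)|0x35=0x2F5
Byte[9]=81: continuation. acc=(acc<<6)|0x01=0xBD41
Completed: cp=U+BD41 (starts at byte 7)
Byte[10]=F0: 4-byte lead, need 3 cont bytes. acc=0x0
Byte[11]=AE: continuation. acc=(acc<<6)|0x2E=0x2E
Byte[12]=BD: continuation. acc=(acc<<6)|0x3D=0xBBD
Byte[13]=91: continuation. acc=(acc<<6)|0x11=0x2EF51
Completed: cp=U+2EF51 (starts at byte 10)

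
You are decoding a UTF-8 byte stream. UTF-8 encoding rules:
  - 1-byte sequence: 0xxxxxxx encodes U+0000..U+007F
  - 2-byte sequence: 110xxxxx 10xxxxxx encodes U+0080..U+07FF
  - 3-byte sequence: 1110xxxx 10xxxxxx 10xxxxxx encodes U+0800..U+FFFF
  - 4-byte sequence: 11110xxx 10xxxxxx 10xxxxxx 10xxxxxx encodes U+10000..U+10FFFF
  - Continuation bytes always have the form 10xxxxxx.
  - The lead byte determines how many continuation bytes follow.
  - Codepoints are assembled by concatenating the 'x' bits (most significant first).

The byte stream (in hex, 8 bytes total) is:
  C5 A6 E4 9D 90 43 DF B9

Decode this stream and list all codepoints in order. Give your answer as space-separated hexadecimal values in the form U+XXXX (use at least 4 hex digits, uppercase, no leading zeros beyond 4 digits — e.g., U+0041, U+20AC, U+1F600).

Answer: U+0166 U+4750 U+0043 U+07F9

Derivation:
Byte[0]=C5: 2-byte lead, need 1 cont bytes. acc=0x5
Byte[1]=A6: continuation. acc=(acc<<6)|0x26=0x166
Completed: cp=U+0166 (starts at byte 0)
Byte[2]=E4: 3-byte lead, need 2 cont bytes. acc=0x4
Byte[3]=9D: continuation. acc=(acc<<6)|0x1D=0x11D
Byte[4]=90: continuation. acc=(acc<<6)|0x10=0x4750
Completed: cp=U+4750 (starts at byte 2)
Byte[5]=43: 1-byte ASCII. cp=U+0043
Byte[6]=DF: 2-byte lead, need 1 cont bytes. acc=0x1F
Byte[7]=B9: continuation. acc=(acc<<6)|0x39=0x7F9
Completed: cp=U+07F9 (starts at byte 6)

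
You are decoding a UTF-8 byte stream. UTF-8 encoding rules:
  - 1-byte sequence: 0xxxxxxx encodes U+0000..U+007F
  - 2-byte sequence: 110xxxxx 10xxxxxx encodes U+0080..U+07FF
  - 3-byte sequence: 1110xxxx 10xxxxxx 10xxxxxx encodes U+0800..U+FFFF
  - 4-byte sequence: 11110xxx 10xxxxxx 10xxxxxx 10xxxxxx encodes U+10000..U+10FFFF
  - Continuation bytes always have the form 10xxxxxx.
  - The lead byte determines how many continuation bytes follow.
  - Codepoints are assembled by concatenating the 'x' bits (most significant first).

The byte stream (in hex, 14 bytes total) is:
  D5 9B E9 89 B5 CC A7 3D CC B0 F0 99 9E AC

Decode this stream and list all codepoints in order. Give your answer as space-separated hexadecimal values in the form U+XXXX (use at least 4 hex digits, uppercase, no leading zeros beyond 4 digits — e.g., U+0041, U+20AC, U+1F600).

Byte[0]=D5: 2-byte lead, need 1 cont bytes. acc=0x15
Byte[1]=9B: continuation. acc=(acc<<6)|0x1B=0x55B
Completed: cp=U+055B (starts at byte 0)
Byte[2]=E9: 3-byte lead, need 2 cont bytes. acc=0x9
Byte[3]=89: continuation. acc=(acc<<6)|0x09=0x249
Byte[4]=B5: continuation. acc=(acc<<6)|0x35=0x9275
Completed: cp=U+9275 (starts at byte 2)
Byte[5]=CC: 2-byte lead, need 1 cont bytes. acc=0xC
Byte[6]=A7: continuation. acc=(acc<<6)|0x27=0x327
Completed: cp=U+0327 (starts at byte 5)
Byte[7]=3D: 1-byte ASCII. cp=U+003D
Byte[8]=CC: 2-byte lead, need 1 cont bytes. acc=0xC
Byte[9]=B0: continuation. acc=(acc<<6)|0x30=0x330
Completed: cp=U+0330 (starts at byte 8)
Byte[10]=F0: 4-byte lead, need 3 cont bytes. acc=0x0
Byte[11]=99: continuation. acc=(acc<<6)|0x19=0x19
Byte[12]=9E: continuation. acc=(acc<<6)|0x1E=0x65E
Byte[13]=AC: continuation. acc=(acc<<6)|0x2C=0x197AC
Completed: cp=U+197AC (starts at byte 10)

Answer: U+055B U+9275 U+0327 U+003D U+0330 U+197AC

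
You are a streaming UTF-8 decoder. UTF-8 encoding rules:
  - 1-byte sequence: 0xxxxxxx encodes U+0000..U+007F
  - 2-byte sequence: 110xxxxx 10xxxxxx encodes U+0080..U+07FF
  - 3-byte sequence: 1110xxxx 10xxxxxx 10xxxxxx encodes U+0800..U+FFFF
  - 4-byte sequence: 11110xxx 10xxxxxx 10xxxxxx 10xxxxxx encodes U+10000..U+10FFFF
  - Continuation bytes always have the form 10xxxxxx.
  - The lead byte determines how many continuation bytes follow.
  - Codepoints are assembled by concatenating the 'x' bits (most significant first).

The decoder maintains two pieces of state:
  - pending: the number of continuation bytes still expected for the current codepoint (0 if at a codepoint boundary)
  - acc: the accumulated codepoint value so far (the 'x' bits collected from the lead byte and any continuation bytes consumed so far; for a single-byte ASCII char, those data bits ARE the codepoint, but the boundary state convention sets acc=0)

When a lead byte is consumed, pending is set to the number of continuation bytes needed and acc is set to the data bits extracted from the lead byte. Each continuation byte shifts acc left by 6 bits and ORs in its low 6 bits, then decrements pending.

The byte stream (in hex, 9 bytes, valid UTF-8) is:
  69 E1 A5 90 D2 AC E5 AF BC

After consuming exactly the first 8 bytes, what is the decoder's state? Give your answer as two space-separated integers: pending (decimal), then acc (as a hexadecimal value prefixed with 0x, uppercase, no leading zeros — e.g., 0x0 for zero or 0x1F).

Answer: 1 0x16F

Derivation:
Byte[0]=69: 1-byte. pending=0, acc=0x0
Byte[1]=E1: 3-byte lead. pending=2, acc=0x1
Byte[2]=A5: continuation. acc=(acc<<6)|0x25=0x65, pending=1
Byte[3]=90: continuation. acc=(acc<<6)|0x10=0x1950, pending=0
Byte[4]=D2: 2-byte lead. pending=1, acc=0x12
Byte[5]=AC: continuation. acc=(acc<<6)|0x2C=0x4AC, pending=0
Byte[6]=E5: 3-byte lead. pending=2, acc=0x5
Byte[7]=AF: continuation. acc=(acc<<6)|0x2F=0x16F, pending=1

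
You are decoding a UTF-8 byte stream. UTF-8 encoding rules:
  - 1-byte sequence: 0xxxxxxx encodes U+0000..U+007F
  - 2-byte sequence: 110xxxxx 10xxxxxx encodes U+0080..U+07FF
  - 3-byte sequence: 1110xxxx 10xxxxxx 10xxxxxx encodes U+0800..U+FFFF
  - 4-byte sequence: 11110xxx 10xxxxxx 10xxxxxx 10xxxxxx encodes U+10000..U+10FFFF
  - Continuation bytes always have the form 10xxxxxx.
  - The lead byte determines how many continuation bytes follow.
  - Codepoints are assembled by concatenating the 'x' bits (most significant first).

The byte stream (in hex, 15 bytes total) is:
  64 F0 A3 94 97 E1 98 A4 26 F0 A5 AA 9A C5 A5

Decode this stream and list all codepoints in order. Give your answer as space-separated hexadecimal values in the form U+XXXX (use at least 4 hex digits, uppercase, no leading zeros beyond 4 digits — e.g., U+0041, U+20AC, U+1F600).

Answer: U+0064 U+23517 U+1624 U+0026 U+25A9A U+0165

Derivation:
Byte[0]=64: 1-byte ASCII. cp=U+0064
Byte[1]=F0: 4-byte lead, need 3 cont bytes. acc=0x0
Byte[2]=A3: continuation. acc=(acc<<6)|0x23=0x23
Byte[3]=94: continuation. acc=(acc<<6)|0x14=0x8D4
Byte[4]=97: continuation. acc=(acc<<6)|0x17=0x23517
Completed: cp=U+23517 (starts at byte 1)
Byte[5]=E1: 3-byte lead, need 2 cont bytes. acc=0x1
Byte[6]=98: continuation. acc=(acc<<6)|0x18=0x58
Byte[7]=A4: continuation. acc=(acc<<6)|0x24=0x1624
Completed: cp=U+1624 (starts at byte 5)
Byte[8]=26: 1-byte ASCII. cp=U+0026
Byte[9]=F0: 4-byte lead, need 3 cont bytes. acc=0x0
Byte[10]=A5: continuation. acc=(acc<<6)|0x25=0x25
Byte[11]=AA: continuation. acc=(acc<<6)|0x2A=0x96A
Byte[12]=9A: continuation. acc=(acc<<6)|0x1A=0x25A9A
Completed: cp=U+25A9A (starts at byte 9)
Byte[13]=C5: 2-byte lead, need 1 cont bytes. acc=0x5
Byte[14]=A5: continuation. acc=(acc<<6)|0x25=0x165
Completed: cp=U+0165 (starts at byte 13)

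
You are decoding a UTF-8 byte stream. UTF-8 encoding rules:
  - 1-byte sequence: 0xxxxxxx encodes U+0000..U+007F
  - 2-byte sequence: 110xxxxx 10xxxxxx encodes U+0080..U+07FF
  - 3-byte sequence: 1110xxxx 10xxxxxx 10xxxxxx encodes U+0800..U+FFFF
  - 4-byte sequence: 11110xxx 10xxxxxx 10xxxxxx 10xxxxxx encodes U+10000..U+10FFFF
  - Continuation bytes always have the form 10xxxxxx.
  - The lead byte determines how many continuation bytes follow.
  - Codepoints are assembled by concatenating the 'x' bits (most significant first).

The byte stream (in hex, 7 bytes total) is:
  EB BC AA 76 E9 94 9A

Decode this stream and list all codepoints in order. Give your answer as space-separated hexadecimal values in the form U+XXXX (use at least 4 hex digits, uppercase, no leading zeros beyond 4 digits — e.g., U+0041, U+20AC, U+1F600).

Byte[0]=EB: 3-byte lead, need 2 cont bytes. acc=0xB
Byte[1]=BC: continuation. acc=(acc<<6)|0x3C=0x2FC
Byte[2]=AA: continuation. acc=(acc<<6)|0x2A=0xBF2A
Completed: cp=U+BF2A (starts at byte 0)
Byte[3]=76: 1-byte ASCII. cp=U+0076
Byte[4]=E9: 3-byte lead, need 2 cont bytes. acc=0x9
Byte[5]=94: continuation. acc=(acc<<6)|0x14=0x254
Byte[6]=9A: continuation. acc=(acc<<6)|0x1A=0x951A
Completed: cp=U+951A (starts at byte 4)

Answer: U+BF2A U+0076 U+951A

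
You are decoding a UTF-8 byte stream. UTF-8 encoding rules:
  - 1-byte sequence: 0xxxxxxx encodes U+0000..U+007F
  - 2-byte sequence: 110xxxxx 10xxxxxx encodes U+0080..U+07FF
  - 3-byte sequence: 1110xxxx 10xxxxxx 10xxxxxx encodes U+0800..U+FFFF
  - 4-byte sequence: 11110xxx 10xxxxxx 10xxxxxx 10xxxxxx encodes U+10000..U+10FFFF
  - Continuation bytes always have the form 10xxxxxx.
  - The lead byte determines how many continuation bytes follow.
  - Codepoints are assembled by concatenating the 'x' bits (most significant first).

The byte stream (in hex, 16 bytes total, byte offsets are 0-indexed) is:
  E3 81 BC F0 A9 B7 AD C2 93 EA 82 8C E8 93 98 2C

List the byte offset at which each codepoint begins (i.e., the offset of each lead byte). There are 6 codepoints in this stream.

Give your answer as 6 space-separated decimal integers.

Answer: 0 3 7 9 12 15

Derivation:
Byte[0]=E3: 3-byte lead, need 2 cont bytes. acc=0x3
Byte[1]=81: continuation. acc=(acc<<6)|0x01=0xC1
Byte[2]=BC: continuation. acc=(acc<<6)|0x3C=0x307C
Completed: cp=U+307C (starts at byte 0)
Byte[3]=F0: 4-byte lead, need 3 cont bytes. acc=0x0
Byte[4]=A9: continuation. acc=(acc<<6)|0x29=0x29
Byte[5]=B7: continuation. acc=(acc<<6)|0x37=0xA77
Byte[6]=AD: continuation. acc=(acc<<6)|0x2D=0x29DED
Completed: cp=U+29DED (starts at byte 3)
Byte[7]=C2: 2-byte lead, need 1 cont bytes. acc=0x2
Byte[8]=93: continuation. acc=(acc<<6)|0x13=0x93
Completed: cp=U+0093 (starts at byte 7)
Byte[9]=EA: 3-byte lead, need 2 cont bytes. acc=0xA
Byte[10]=82: continuation. acc=(acc<<6)|0x02=0x282
Byte[11]=8C: continuation. acc=(acc<<6)|0x0C=0xA08C
Completed: cp=U+A08C (starts at byte 9)
Byte[12]=E8: 3-byte lead, need 2 cont bytes. acc=0x8
Byte[13]=93: continuation. acc=(acc<<6)|0x13=0x213
Byte[14]=98: continuation. acc=(acc<<6)|0x18=0x84D8
Completed: cp=U+84D8 (starts at byte 12)
Byte[15]=2C: 1-byte ASCII. cp=U+002C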